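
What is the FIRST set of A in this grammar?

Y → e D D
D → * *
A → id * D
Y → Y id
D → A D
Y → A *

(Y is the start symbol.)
{ 'id' }

To compute FIRST(A), examine every production with A on the left-hand side, reading each right-hand side left to right until a non-nullable symbol is reached.

From A → id * D:
  - id is a terminal: add 'id' and stop

Collecting: FIRST(A) = { 'id' }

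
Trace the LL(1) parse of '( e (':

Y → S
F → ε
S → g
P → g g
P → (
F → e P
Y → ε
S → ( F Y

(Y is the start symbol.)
Stack is shown with the top on the left.

Stack    Input    Action
------------------------
Y $      ( e ( $  output Y → S
S $      ( e ( $  output S → ( F Y
( F Y $  ( e ( $  match '('
F Y $    e ( $    output F → e P
e P Y $  e ( $    match 'e'
P Y $    ( $      output P → (
( Y $    ( $      match '('
Y $      $        output Y → ε
$        $        accept

The string is accepted.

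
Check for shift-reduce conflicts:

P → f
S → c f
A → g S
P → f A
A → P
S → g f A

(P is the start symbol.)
Augment with P' → P and build the canonical LR(0) collection (I0 = CLOSURE({[P' → . P]}), then GOTO on every symbol after a dot until no new states appear). It has 12 states:
  I0: { [P → . f A], [P → . f], [P' → . P] }  — shift
  I1: { [P' → P .] }  — accept
  I2: { [A → . P], [A → . g S], [P → . f A], [P → . f], [P → f . A], [P → f .] }  — shift, reduce
  I3: { [P → f A .] }  — reduce
  I4: { [A → P .] }  — reduce
  I5: { [A → g . S], [S → . c f], [S → . g f A] }  — shift
  I6: { [A → g S .] }  — reduce
  I7: { [S → c . f] }  — shift
  I8: { [S → g . f A] }  — shift
  I9: { [A → . P], [A → . g S], [P → . f A], [P → . f], [S → g f . A] }  — shift
  I10: { [S → g f A .] }  — reduce
  I11: { [S → c f .] }  — reduce

I2 contains reduce item [P → f .] and shift items [A → . g S], [P → . f], [P → . f A] — shift-reduce conflict.

Answer: Yes — I2: [P → f .] vs [A → . g S]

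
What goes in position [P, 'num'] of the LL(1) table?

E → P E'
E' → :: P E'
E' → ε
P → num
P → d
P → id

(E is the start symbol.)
To find M[P, 'num'], we find productions for P where 'num' is in the predict set (PREDICT(N → α) = (FIRST(α) \ {ε}) ∪ (FOLLOW(N) if α ⇒* ε)).

P → num: PREDICT = { 'num' }
  'num' is in predict set, so this production goes in M[P, 'num']
P → d: PREDICT = { 'd' }
P → id: PREDICT = { 'id' }

M[P, 'num'] = P → num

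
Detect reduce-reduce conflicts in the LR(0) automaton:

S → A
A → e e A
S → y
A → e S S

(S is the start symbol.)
Yes — I7: [A → e e A .] vs [S → A .]

A reduce-reduce conflict occurs when an LR(0) state has two complete items [A → α .] and [B → β .] — both call for a reduction, and with no lookahead the parser cannot choose between them.

Augment with S' → S and build the canonical LR(0) collection (I0 = CLOSURE({[S' → . S]}), then GOTO on every symbol after a dot until no new states appear). It has 9 states:
  I0: { [A → . e S S], [A → . e e A], [S → . A], [S → . y], [S' → . S] }  — shift
  I1: { [S → A .] }  — reduce
  I2: { [S' → S .] }  — accept
  I3: { [A → . e S S], [A → . e e A], [A → e . S S], [A → e . e A], [S → . A], [S → . y] }  — shift
  I4: { [S → y .] }  — reduce
  I5: { [A → . e S S], [A → . e e A], [A → e S . S], [S → . A], [S → . y] }  — shift
  I6: { [A → . e S S], [A → . e e A], [A → e . S S], [A → e . e A], [A → e e . A], [S → . A], [S → . y] }  — shift
  I7: { [A → e e A .], [S → A .] }  — 2 reduces
  I8: { [A → e S S .] }  — reduce

I7 contains complete items [A → e e A .], [S → A .] — reduce-reduce conflict.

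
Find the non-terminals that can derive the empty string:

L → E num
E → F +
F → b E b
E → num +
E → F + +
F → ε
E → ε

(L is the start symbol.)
A non-terminal is nullable if it can derive ε (the empty string): either it has an ε-production, or it has a production whose right-hand side consists entirely of nullable non-terminals.

ε-productions: F → ε, E → ε
So F, E are immediately nullable.
No further non-terminal can be added: every production for the remaining non-terminals contains a terminal or a non-nullable non-terminal.
Nullable = { 'E', 'F' }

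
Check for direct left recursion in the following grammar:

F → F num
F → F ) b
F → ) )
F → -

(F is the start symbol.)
Yes, F is left-recursive

Direct left recursion occurs when N → N α for some non-terminal N (the right-hand side begins with the left-hand side itself).

F → F num: LEFT RECURSIVE (starts with F)
F → F ) b: LEFT RECURSIVE (starts with F)
F → ) ): starts with ')'
F → -: starts with '-'

The grammar has direct left recursion on: F.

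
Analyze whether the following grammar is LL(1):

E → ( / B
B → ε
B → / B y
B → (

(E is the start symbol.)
Yes, the grammar is LL(1).

A grammar is LL(1) if for each non-terminal N with multiple productions, the predict sets of those productions are pairwise disjoint, where PREDICT(N → α) = (FIRST(α) \ {ε}) ∪ (FOLLOW(N) if α ⇒* ε).

Relevant sets:
  FOLLOW(B) = { $, 'y' }

For B:
  PREDICT(B → ε) = { $, 'y' }
  PREDICT(B → '/' B y) = { '/' }
  PREDICT(B → '(') = { '(' }
E has a single production, so nothing to check there.

All predict sets are disjoint. The grammar IS LL(1).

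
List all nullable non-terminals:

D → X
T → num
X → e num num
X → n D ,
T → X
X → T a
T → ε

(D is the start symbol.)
A non-terminal is nullable if it can derive ε (the empty string): either it has an ε-production, or it has a production whose right-hand side consists entirely of nullable non-terminals.

ε-productions: T → ε
So T is immediately nullable.
No further non-terminal can be added: every production for the remaining non-terminals contains a terminal or a non-nullable non-terminal.
Nullable = { 'T' }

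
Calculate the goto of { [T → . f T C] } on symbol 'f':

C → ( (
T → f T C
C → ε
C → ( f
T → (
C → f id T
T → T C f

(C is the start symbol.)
{ [T → . (], [T → . T C f], [T → . f T C], [T → f . T C] }

GOTO(I, 'f') = CLOSURE({ [A → αX.β] : [A → α.Xβ] ∈ I, X = 'f' })

Items with dot before 'f', with the dot advanced:
  [T → . f T C] → [T → f . T C]
Closure of the advanced items:
  [T → f . T C] has the dot before T: add [T → . f T C], [T → . (], [T → . T C f]

GOTO = { [T → . (], [T → . T C f], [T → . f T C], [T → f . T C] }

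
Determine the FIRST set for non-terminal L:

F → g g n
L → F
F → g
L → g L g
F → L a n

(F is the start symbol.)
To compute FIRST(L), examine every production with L on the left-hand side, reading each right-hand side left to right until a non-nullable symbol is reached.

FIRST sets of the other non-terminals involved (by the same procedure, iterated to a fixed point):
  FIRST(F) = { 'g' }

From L → F:
  - F is a non-terminal: add FIRST(F) \ {ε} = { 'g' }
    F is not nullable, so stop
From L → g L g:
  - g is a terminal: add 'g' and stop

Collecting: FIRST(L) = { 'g' }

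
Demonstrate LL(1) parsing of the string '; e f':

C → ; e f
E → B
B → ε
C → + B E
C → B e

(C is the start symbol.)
LL(1) parsing maintains a stack (initially the start symbol over $) and the input. At each step: if the stack top is a terminal, match it against the current input token; if it is a non-terminal N, replace it with the RHS of M[N, lookahead] (the unique production whose predict set contains the lookahead).

Stack is shown with the top on the left.

Stack    Input    Action
------------------------
C $      ; e f $  output C → ; e f
; e f $  ; e f $  match ';'
e f $    e f $    match 'e'
f $      f $      match 'f'
$        $        accept

The string is accepted.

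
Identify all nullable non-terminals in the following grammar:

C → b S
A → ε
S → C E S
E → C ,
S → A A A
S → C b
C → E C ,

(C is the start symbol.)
A non-terminal is nullable if it can derive ε (the empty string): either it has an ε-production, or it has a production whose right-hand side consists entirely of nullable non-terminals.

ε-productions: A → ε
So A is immediately nullable.
S → A A A: every symbol on the right is nullable, so S is nullable too.
No further non-terminal can be added: every production for the remaining non-terminals contains a terminal or a non-nullable non-terminal.
Nullable = { 'A', 'S' }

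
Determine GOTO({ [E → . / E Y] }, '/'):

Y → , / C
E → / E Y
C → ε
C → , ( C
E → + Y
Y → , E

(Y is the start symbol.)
{ [E → . + Y], [E → . / E Y], [E → / . E Y] }

GOTO(I, '/') = CLOSURE({ [A → αX.β] : [A → α.Xβ] ∈ I, X = '/' })

Items with dot before '/', with the dot advanced:
  [E → . / E Y] → [E → / . E Y]
Closure of the advanced items:
  [E → / . E Y] has the dot before E: add [E → . / E Y], [E → . + Y]

GOTO = { [E → . + Y], [E → . / E Y], [E → / . E Y] }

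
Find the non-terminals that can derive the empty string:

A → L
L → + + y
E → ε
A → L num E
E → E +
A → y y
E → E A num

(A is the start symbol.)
ε-productions: E → ε
So E is immediately nullable.
No further non-terminal can be added: every production for the remaining non-terminals contains a terminal or a non-nullable non-terminal.
Nullable = { 'E' }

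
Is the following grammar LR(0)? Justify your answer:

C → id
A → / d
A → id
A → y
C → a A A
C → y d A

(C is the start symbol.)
Augment with C' → C and build the canonical LR(0) collection (I0 = CLOSURE({[C' → . C]}), then GOTO on every symbol after a dot until no new states appear). It has 13 states:
  I0: { [C → . a A A], [C → . id], [C → . y d A], [C' → . C] }  — shift
  I1: { [C' → C .] }  — accept
  I2: { [A → . / d], [A → . id], [A → . y], [C → a . A A] }  — shift
  I3: { [C → id .] }  — reduce
  I4: { [C → y . d A] }  — shift
  I5: { [A → . / d], [A → . id], [A → . y], [C → y d . A] }  — shift
  I6: { [A → / . d] }  — shift
  I7: { [C → y d A .] }  — reduce
  I8: { [A → id .] }  — reduce
  I9: { [A → y .] }  — reduce
  I10: { [A → / d .] }  — reduce
  I11: { [A → . / d], [A → . id], [A → . y], [C → a A . A] }  — shift
  I12: { [C → a A A .] }  — reduce

Every state is either a pure shift/goto state or contains exactly one complete item and nothing to shift — no conflicts. The grammar is LR(0).

Answer: Yes, the grammar is LR(0)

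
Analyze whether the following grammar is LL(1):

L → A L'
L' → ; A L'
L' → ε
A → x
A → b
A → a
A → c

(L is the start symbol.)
Relevant sets:
  FOLLOW(L') = { $ }

For L':
  PREDICT(L' → ';' A L') = { ';' }
  PREDICT(L' → ε) = { $ }
For A:
  PREDICT(A → x) = { 'x' }
  PREDICT(A → b) = { 'b' }
  PREDICT(A → a) = { 'a' }
  PREDICT(A → c) = { 'c' }
L has a single production, so nothing to check there.

All predict sets are disjoint. The grammar IS LL(1).

Answer: Yes, the grammar is LL(1).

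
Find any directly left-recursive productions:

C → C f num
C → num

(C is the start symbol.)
Yes, C is left-recursive

Direct left recursion occurs when N → N α for some non-terminal N (the right-hand side begins with the left-hand side itself).

C → C f num: LEFT RECURSIVE (starts with C)
C → num: starts with num

The grammar has direct left recursion on: C.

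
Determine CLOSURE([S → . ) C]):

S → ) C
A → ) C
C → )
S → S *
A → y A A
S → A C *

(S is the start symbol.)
To compute CLOSURE, for each item [A → α.Bβ] where B is a non-terminal, add [B → .γ] for all productions B → γ; repeat for the newly added items until nothing changes.

Start with: [S → . ) C]
The dot precedes the terminal ')', so nothing is added.

CLOSURE = { [S → . ) C] }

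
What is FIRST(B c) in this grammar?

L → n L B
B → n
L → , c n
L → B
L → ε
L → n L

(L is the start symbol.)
{ 'n' }

FIRST sets of the non-terminals involved (from the grammar, by fixed-point iteration):
  FIRST(B) = { 'n' }

To compute FIRST(B c), process the symbols left to right:
Symbol B is a non-terminal. Add FIRST(B) \ {ε} = { 'n' }
B is not nullable (ε ∉ FIRST(B)), so stop here.
FIRST(B c) = { 'n' }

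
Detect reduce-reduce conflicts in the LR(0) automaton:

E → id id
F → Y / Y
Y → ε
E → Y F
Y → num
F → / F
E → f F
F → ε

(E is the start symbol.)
Yes — I2: [F → .] vs [Y → .]; I3: [F → .] vs [Y → .]; I7: [F → .] vs [Y → .]

A reduce-reduce conflict occurs when an LR(0) state has two complete items [A → α .] and [B → β .] — both call for a reduction, and with no lookahead the parser cannot choose between them.

Augment with E' → E and build the canonical LR(0) collection (I0 = CLOSURE({[E' → . E]}), then GOTO on every symbol after a dot until no new states appear). It has 14 states:
  I0: { [E → . Y F], [E → . f F], [E → . id id], [E' → . E], [Y → . num], [Y → .] }  — shift, reduce
  I1: { [E' → E .] }  — accept
  I2: { [E → Y . F], [F → . / F], [F → . Y / Y], [F → .], [Y → . num], [Y → .] }  — shift, 2 reduces
  I3: { [E → f . F], [F → . / F], [F → . Y / Y], [F → .], [Y → . num], [Y → .] }  — shift, 2 reduces
  I4: { [E → id . id] }  — shift
  I5: { [Y → num .] }  — reduce
  I6: { [E → id id .] }  — reduce
  I7: { [F → . / F], [F → . Y / Y], [F → .], [F → / . F], [Y → . num], [Y → .] }  — shift, 2 reduces
  I8: { [E → f F .] }  — reduce
  I9: { [F → Y . / Y] }  — shift
  I10: { [F → Y / . Y], [Y → . num], [Y → .] }  — shift, reduce
  I11: { [F → Y / Y .] }  — reduce
  I12: { [F → / F .] }  — reduce
  I13: { [E → Y F .] }  — reduce

I2 contains complete items [F → .], [Y → .] — reduce-reduce conflict.
I3 contains complete items [F → .], [Y → .] — reduce-reduce conflict.
I7 contains complete items [F → .], [Y → .] — reduce-reduce conflict.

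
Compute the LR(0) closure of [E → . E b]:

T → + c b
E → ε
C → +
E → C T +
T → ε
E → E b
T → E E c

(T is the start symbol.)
To compute CLOSURE, for each item [A → α.Bβ] where B is a non-terminal, add [B → .γ] for all productions B → γ; repeat for the newly added items until nothing changes.

Start with: [E → . E b]
  [E → . E b] has the dot before E: add [E → .], [E → . C T +]
  [E → . C T +] has the dot before C: add [C → . +]
No further items can be added.

CLOSURE = { [C → . +], [E → . C T +], [E → . E b], [E → .] }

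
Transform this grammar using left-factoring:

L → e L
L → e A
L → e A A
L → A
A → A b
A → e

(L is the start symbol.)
L → e L'
L' → L
L' → A L''
L'' → ε
L'' → A
L → A
A → A b
A → e

Left-factoring transforms A → αβ₁ | αβ₂ into A → αA' and A' → β₁ | β₂
(α is the longest common prefix among the alternatives). Repeat until
no nonterminal has two alternatives with a common prefix.

Round 1: L has alternatives sharing prefix 'e'. Introduce L': L → e L'
  Add: L' → L
  Add: L' → A
  Add: L' → A A

Round 2: L' has alternatives sharing prefix 'A'. Introduce L'': L' → A L''
  Add: L'' → ε
  Add: L'' → A

No remaining common prefixes — done.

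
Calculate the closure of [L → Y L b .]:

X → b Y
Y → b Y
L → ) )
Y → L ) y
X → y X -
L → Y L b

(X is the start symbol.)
{ [L → Y L b .] }

To compute CLOSURE, for each item [A → α.Bβ] where B is a non-terminal, add [B → .γ] for all productions B → γ; repeat for the newly added items until nothing changes.

Start with: [L → Y L b .]
The dot is at the end, so nothing is added.

CLOSURE = { [L → Y L b .] }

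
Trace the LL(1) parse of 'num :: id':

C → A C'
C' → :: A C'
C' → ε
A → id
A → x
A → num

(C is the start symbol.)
LL(1) parsing maintains a stack (initially the start symbol over $) and the input. At each step: if the stack top is a terminal, match it against the current input token; if it is a non-terminal N, replace it with the RHS of M[N, lookahead] (the unique production whose predict set contains the lookahead).

Stack is shown with the top on the left.

Stack      Input        Action
------------------------------
C $        num :: id $  output C → A C'
A C' $     num :: id $  output A → num
num C' $   num :: id $  match 'num'
C' $       :: id $      output C' → :: A C'
:: A C' $  :: id $      match '::'
A C' $     id $         output A → id
id C' $    id $         match 'id'
C' $       $            output C' → ε
$          $            accept

The string is accepted.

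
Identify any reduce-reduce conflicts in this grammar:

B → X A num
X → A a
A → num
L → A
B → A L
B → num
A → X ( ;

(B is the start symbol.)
Yes — I4: [A → num .] vs [B → num .]

A reduce-reduce conflict occurs when an LR(0) state has two complete items [A → α .] and [B → β .] — both call for a reduction, and with no lookahead the parser cannot choose between them.

Augment with B' → B and build the canonical LR(0) collection (I0 = CLOSURE({[B' → . B]}), then GOTO on every symbol after a dot until no new states appear). It has 14 states:
  I0: { [A → . X ( ;], [A → . num], [B → . A L], [B → . X A num], [B → . num], [B' → . B], [X → . A a] }  — shift
  I1: { [A → . X ( ;], [A → . num], [B → A . L], [L → . A], [X → . A a], [X → A . a] }  — shift
  I2: { [B' → B .] }  — accept
  I3: { [A → . X ( ;], [A → . num], [A → X . ( ;], [B → X . A num], [X → . A a] }  — shift
  I4: { [A → num .], [B → num .] }  — 2 reduces
  I5: { [A → X ( . ;] }  — shift
  I6: { [B → X A . num], [X → A . a] }  — shift
  I7: { [A → X . ( ;] }  — shift
  I8: { [A → num .] }  — reduce
  I9: { [X → A a .] }  — reduce
  I10: { [B → X A num .] }  — reduce
  I11: { [A → X ( ; .] }  — reduce
  I12: { [L → A .], [X → A . a] }  — shift, reduce
  I13: { [B → A L .] }  — reduce

I4 contains complete items [A → num .], [B → num .] — reduce-reduce conflict.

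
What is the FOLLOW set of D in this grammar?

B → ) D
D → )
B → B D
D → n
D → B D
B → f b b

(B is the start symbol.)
In B → ) D: D is at the end, add FOLLOW(B)
In B → B D: D is at the end, add FOLLOW(B)
In D → B D: D is at the end; this adds FOLLOW(D) to itself — nothing new

The FOLLOW sets referred to above (computed the same way, to a fixed point):
  FOLLOW(B) = { $, ')', 'f', 'n' }

Taking the union: FOLLOW(D) = { $, ')', 'f', 'n' }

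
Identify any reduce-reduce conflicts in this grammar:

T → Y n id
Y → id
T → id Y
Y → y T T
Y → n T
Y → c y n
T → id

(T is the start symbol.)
Augment with T' → T and build the canonical LR(0) collection (I0 = CLOSURE({[T' → . T]}), then GOTO on every symbol after a dot until no new states appear). It has 16 states:
  I0: { [T → . Y n id], [T → . id Y], [T → . id], [T' → . T], [Y → . c y n], [Y → . id], [Y → . n T], [Y → . y T T] }  — shift
  I1: { [T' → T .] }  — accept
  I2: { [T → Y . n id] }  — shift
  I3: { [Y → c . y n] }  — shift
  I4: { [T → id . Y], [T → id .], [Y → . c y n], [Y → . id], [Y → . n T], [Y → . y T T], [Y → id .] }  — shift, 2 reduces
  I5: { [T → . Y n id], [T → . id Y], [T → . id], [Y → . c y n], [Y → . id], [Y → . n T], [Y → . y T T], [Y → n . T] }  — shift
  I6: { [T → . Y n id], [T → . id Y], [T → . id], [Y → . c y n], [Y → . id], [Y → . n T], [Y → . y T T], [Y → y . T T] }  — shift
  I7: { [T → . Y n id], [T → . id Y], [T → . id], [Y → . c y n], [Y → . id], [Y → . n T], [Y → . y T T], [Y → y T . T] }  — shift
  I8: { [Y → y T T .] }  — reduce
  I9: { [Y → n T .] }  — reduce
  I10: { [T → id Y .] }  — reduce
  I11: { [Y → id .] }  — reduce
  I12: { [Y → c y . n] }  — shift
  I13: { [Y → c y n .] }  — reduce
  I14: { [T → Y n . id] }  — shift
  I15: { [T → Y n id .] }  — reduce

I4 contains complete items [T → id .], [Y → id .] — reduce-reduce conflict.

Answer: Yes — I4: [T → id .] vs [Y → id .]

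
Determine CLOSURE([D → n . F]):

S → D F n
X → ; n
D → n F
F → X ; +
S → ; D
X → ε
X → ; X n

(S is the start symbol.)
Start with: [D → n . F]
  [D → n . F] has the dot before F: add [F → . X ; +]
  [F → . X ; +] has the dot before X: add [X → . ; n], [X → .], [X → . ; X n]
No further items can be added.

CLOSURE = { [D → n . F], [F → . X ; +], [X → . ; X n], [X → . ; n], [X → .] }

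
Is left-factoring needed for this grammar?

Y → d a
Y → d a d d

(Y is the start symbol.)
Left-factoring is needed when two productions for the same non-terminal
share a common prefix on the right-hand side.

Productions for Y:
  Y → d a
  Y → d a d d

Found common prefix 'd a' in productions for Y

Answer: Yes, Y has productions with common prefix 'd a'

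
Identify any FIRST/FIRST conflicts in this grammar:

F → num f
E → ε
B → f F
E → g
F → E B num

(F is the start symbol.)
No FIRST/FIRST conflicts.

FIRST sets of the non-terminals at (or reachable through a nullable prefix from) the front of some alternative:
  FIRST(E) = { 'g', ε }
  FIRST(B) = { 'f' }

Productions for F:
  F → num f: FIRST = { 'num' }
  F → E B num: FIRST = { 'f', 'g' }
Productions for E:
  E → ε: FIRST = { ε }
  E → g: FIRST = { 'g' }
B has only one production, so no FIRST/FIRST conflict is possible there.

All alternatives of each non-terminal have pairwise disjoint FIRST sets.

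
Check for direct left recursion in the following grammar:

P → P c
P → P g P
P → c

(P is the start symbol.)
Direct left recursion occurs when N → N α for some non-terminal N (the right-hand side begins with the left-hand side itself).

P → P c: LEFT RECURSIVE (starts with P)
P → P g P: LEFT RECURSIVE (starts with P)
P → c: starts with c

The grammar has direct left recursion on: P.

Answer: Yes, P is left-recursive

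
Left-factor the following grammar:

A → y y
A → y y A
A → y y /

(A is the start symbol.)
A → y y A'
A' → ε
A' → A
A' → /

Left-factoring transforms A → αβ₁ | αβ₂ into A → αA' and A' → β₁ | β₂
(α is the longest common prefix among the alternatives). Repeat until
no nonterminal has two alternatives with a common prefix.

Round 1: A has alternatives sharing prefix 'y y'. Introduce A': A → y y A'
  Add: A' → ε
  Add: A' → A
  Add: A' → /

No remaining common prefixes — done.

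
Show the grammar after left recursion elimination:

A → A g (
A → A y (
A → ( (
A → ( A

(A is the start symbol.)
A → ( ( A'
A → ( A A'
A' → g ( A'
A' → y ( A'
A' → ε

A is directly left-recursive. The standard transformation for
  A → A α₁ | ... | A α_m | β₁ | ... | β_n
is
  A  → β₁ A' | ... | β_n A'
  A' → α₁ A' | ... | α_m A' | ε

A → ( ( becomes A → ( ( A'
A → ( A becomes A → ( A A'
A → A g ( becomes A' → g ( A'
A → A y ( becomes A' → y ( A'
Add A' → ε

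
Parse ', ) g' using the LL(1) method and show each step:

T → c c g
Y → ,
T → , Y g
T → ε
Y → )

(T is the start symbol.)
Stack is shown with the top on the left.

Stack    Input    Action
------------------------
T $      , ) g $  output T → , Y g
, Y g $  , ) g $  match ','
Y g $    ) g $    output Y → )
) g $    ) g $    match ')'
g $      g $      match 'g'
$        $        accept

The string is accepted.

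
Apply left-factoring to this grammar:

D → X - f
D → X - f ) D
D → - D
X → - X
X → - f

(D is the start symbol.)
D → X - f D'
D' → ε
D' → ) D
D → - D
X → - X'
X' → X
X' → f

Left-factoring transforms A → αβ₁ | αβ₂ into A → αA' and A' → β₁ | β₂
(α is the longest common prefix among the alternatives). Repeat until
no nonterminal has two alternatives with a common prefix.

Round 1: D has alternatives sharing prefix 'X - f'. Introduce D': D → X - f D'
  Add: D' → ε
  Add: D' → ) D

Round 2: X has alternatives sharing prefix '-'. Introduce X': X → - X'
  Add: X' → X
  Add: X' → f

No remaining common prefixes — done.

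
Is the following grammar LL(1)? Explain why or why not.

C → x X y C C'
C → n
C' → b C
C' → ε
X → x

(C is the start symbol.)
A grammar is LL(1) if for each non-terminal N with multiple productions, the predict sets of those productions are pairwise disjoint, where PREDICT(N → α) = (FIRST(α) \ {ε}) ∪ (FOLLOW(N) if α ⇒* ε).

Relevant sets:
  FOLLOW(C') = { $, 'b' }

For C:
  PREDICT(C → x X y C C') = { 'x' }
  PREDICT(C → n) = { 'n' }
For C':
  PREDICT(C' → b C) = { 'b' }
  PREDICT(C' → ε) = { $, 'b' }
X has a single production, so nothing to check there.

Conflict found: Predict set conflict for C': { 'b' }
The grammar is NOT LL(1).

Answer: No. Predict set conflict for C': { 'b' }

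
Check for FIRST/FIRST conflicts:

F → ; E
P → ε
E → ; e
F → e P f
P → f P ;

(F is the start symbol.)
No FIRST/FIRST conflicts.

A FIRST/FIRST conflict occurs when two productions N → α and N → β for the same non-terminal have FIRST(α) ∩ FIRST(β) ≠ ∅ (with ε ∈ FIRST of a nullable right-hand side, so two nullable alternatives also conflict).

Productions for F:
  F → ; E: FIRST = { ';' }
  F → e P f: FIRST = { 'e' }
Productions for P:
  P → ε: FIRST = { ε }
  P → f P ;: FIRST = { 'f' }
E has only one production, so no FIRST/FIRST conflict is possible there.

All alternatives of each non-terminal have pairwise disjoint FIRST sets.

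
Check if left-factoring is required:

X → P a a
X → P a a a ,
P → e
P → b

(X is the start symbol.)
Left-factoring is needed when two productions for the same non-terminal
share a common prefix on the right-hand side.

Productions for X:
  X → P a a
  X → P a a a ,
Productions for P:
  P → e
  P → b

Found common prefix 'P a a' in productions for X

Answer: Yes, X has productions with common prefix 'P a a'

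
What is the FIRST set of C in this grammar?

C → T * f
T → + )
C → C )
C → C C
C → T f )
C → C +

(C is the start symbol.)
{ '+' }

To compute FIRST(C), examine every production with C on the left-hand side, reading each right-hand side left to right until a non-nullable symbol is reached.

FIRST sets of the other non-terminals involved (by the same procedure, iterated to a fixed point):
  FIRST(T) = { '+' }

From C → T * f:
  - T is a non-terminal: add FIRST(T) \ {ε} = { '+' }
    T is not nullable, so stop
From C → C ):
  - C is the symbol being defined: contributes nothing new
    C is not nullable, so stop
From C → C C:
  - C is the symbol being defined: contributes nothing new
    C is not nullable, so stop
From C → T f ):
  - T is a non-terminal: add FIRST(T) \ {ε} = { '+' }
    T is not nullable, so stop
From C → C +:
  - C is the symbol being defined: contributes nothing new
    C is not nullable, so stop

Collecting: FIRST(C) = { '+' }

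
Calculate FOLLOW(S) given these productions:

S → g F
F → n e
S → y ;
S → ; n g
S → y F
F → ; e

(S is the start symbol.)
{ $ }

S is the start symbol, so $ ∈ FOLLOW(S).
S does not occur on any right-hand side.

Taking the union: FOLLOW(S) = { $ }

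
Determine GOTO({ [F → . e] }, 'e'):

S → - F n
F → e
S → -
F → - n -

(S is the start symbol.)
GOTO(I, 'e') = CLOSURE({ [A → αX.β] : [A → α.Xβ] ∈ I, X = 'e' })

Items with dot before 'e', with the dot advanced:
  [F → . e] → [F → e .]
Closure adds nothing (no advanced item has the dot before a non-terminal).

GOTO = { [F → e .] }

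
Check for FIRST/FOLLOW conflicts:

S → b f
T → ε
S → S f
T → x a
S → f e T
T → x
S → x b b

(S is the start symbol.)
No FIRST/FOLLOW conflicts.

Nullable non-terminals: T.

T: nullable alternative(s) T → ε; FOLLOW(T) = { $, 'f' }
  T → ε: FIRST \ {ε} = { } — this is the only nullable alternative, skip
  T → x a: FIRST \ {ε} = { 'x' } — disjoint from FOLLOW(T)
  T → x: FIRST \ {ε} = { 'x' } — disjoint from FOLLOW(T)

S has no nullable alternative, so no FIRST/FOLLOW check is needed there.

No FIRST/FOLLOW conflicts found.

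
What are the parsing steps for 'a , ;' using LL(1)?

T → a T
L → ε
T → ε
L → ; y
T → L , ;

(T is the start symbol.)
LL(1) parsing maintains a stack (initially the start symbol over $) and the input. At each step: if the stack top is a terminal, match it against the current input token; if it is a non-terminal N, replace it with the RHS of M[N, lookahead] (the unique production whose predict set contains the lookahead).

Stack is shown with the top on the left.

Stack    Input    Action
------------------------
T $      a , ; $  output T → a T
a T $    a , ; $  match 'a'
T $      , ; $    output T → L , ;
L , ; $  , ; $    output L → ε
, ; $    , ; $    match ','
; $      ; $      match ';'
$        $        accept

The string is accepted.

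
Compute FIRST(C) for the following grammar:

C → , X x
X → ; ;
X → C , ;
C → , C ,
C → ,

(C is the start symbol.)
{ ',' }

To compute FIRST(C), examine every production with C on the left-hand side, reading each right-hand side left to right until a non-nullable symbol is reached.

From C → , X x:
  - ',' is a terminal: add ',' and stop
From C → , C ,:
  - ',' is a terminal: add ',' and stop
From C → ,:
  - ',' is a terminal: add ',' and stop

Collecting: FIRST(C) = { ',' }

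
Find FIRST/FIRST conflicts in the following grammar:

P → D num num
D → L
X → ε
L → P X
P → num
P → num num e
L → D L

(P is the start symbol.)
Yes. P → D num num / P → num on { 'num' }; P → D num num / P → num num e on { 'num' }; P → num / P → num num e on { 'num' }; L → P X / L → D L on { 'num' }

FIRST sets of the non-terminals at (or reachable through a nullable prefix from) the front of some alternative:
  FIRST(D) = { 'num' }
  FIRST(P) = { 'num' }

Productions for P:
  P → D num num: FIRST = { 'num' }
  P → num: FIRST = { 'num' }
  P → num num e: FIRST = { 'num' }
Productions for L:
  L → P X: FIRST = { 'num' }
  L → D L: FIRST = { 'num' }
D, X have only one production, so no FIRST/FIRST conflict is possible there.

Conflict for P: P → D num num and P → num
  Overlap: { 'num' }
Conflict for P: P → D num num and P → num num e
  Overlap: { 'num' }
Conflict for P: P → num and P → num num e
  Overlap: { 'num' }
Conflict for L: L → P X and L → D L
  Overlap: { 'num' }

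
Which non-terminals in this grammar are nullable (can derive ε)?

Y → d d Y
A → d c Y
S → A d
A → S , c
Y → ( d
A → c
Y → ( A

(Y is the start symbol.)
A non-terminal is nullable if it can derive ε (the empty string): either it has an ε-production, or it has a production whose right-hand side consists entirely of nullable non-terminals.

There are no ε-productions, so no non-terminal can derive ε.
No non-terminals are nullable.

Answer: None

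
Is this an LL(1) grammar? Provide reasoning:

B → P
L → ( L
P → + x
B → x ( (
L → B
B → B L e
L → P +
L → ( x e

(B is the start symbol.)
A grammar is LL(1) if for each non-terminal N with multiple productions, the predict sets of those productions are pairwise disjoint, where PREDICT(N → α) = (FIRST(α) \ {ε}) ∪ (FOLLOW(N) if α ⇒* ε).

Relevant sets:
  FIRST(P) = { '+' }
  FIRST(B) = { '+', 'x' }

For B:
  PREDICT(B → P) = { '+' }
  PREDICT(B → x '(' '(') = { 'x' }
  PREDICT(B → B L e) = { '+', 'x' }
For L:
  PREDICT(L → '(' L) = { '(' }
  PREDICT(L → B) = { '+', 'x' }
  PREDICT(L → P '+') = { '+' }
  PREDICT(L → '(' x e) = { '(' }
P has a single production, so nothing to check there.

Conflict found: Predict set conflict for B: { '+' }
The grammar is NOT LL(1).

Answer: No. Predict set conflict for B: { '+' }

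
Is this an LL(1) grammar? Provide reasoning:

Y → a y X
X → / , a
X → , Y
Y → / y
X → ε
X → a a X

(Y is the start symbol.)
Yes, the grammar is LL(1).

Relevant sets:
  FOLLOW(X) = { $ }

For Y:
  PREDICT(Y → a y X) = { 'a' }
  PREDICT(Y → '/' y) = { '/' }
For X:
  PREDICT(X → '/' ',' a) = { '/' }
  PREDICT(X → ',' Y) = { ',' }
  PREDICT(X → ε) = { $ }
  PREDICT(X → a a X) = { 'a' }

All predict sets are disjoint. The grammar IS LL(1).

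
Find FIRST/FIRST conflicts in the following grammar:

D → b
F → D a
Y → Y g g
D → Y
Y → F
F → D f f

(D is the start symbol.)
Yes. D → b / D → Y on { 'b' }; F → D a / F → D f f on { 'b' }; Y → Y g g / Y → F on { 'b' }

FIRST sets of the non-terminals at (or reachable through a nullable prefix from) the front of some alternative:
  FIRST(Y) = { 'b' }
  FIRST(D) = { 'b' }
  FIRST(F) = { 'b' }

Productions for D:
  D → b: FIRST = { 'b' }
  D → Y: FIRST = { 'b' }
Productions for F:
  F → D a: FIRST = { 'b' }
  F → D f f: FIRST = { 'b' }
Productions for Y:
  Y → Y g g: FIRST = { 'b' }
  Y → F: FIRST = { 'b' }

Conflict for D: D → b and D → Y
  Overlap: { 'b' }
Conflict for F: F → D a and F → D f f
  Overlap: { 'b' }
Conflict for Y: Y → Y g g and Y → F
  Overlap: { 'b' }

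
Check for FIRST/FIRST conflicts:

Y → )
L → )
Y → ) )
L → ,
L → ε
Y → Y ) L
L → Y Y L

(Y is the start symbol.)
Yes. Y → ')' / Y → ')' ')' on { ')' }; Y → ')' / Y → Y ')' L on { ')' }; Y → ')' ')' / Y → Y ')' L on { ')' }; L → ')' / L → Y Y L on { ')' }

FIRST sets of the non-terminals at (or reachable through a nullable prefix from) the front of some alternative:
  FIRST(Y) = { ')' }

Productions for Y:
  Y → ): FIRST = { ')' }
  Y → ) ): FIRST = { ')' }
  Y → Y ) L: FIRST = { ')' }
Productions for L:
  L → ): FIRST = { ')' }
  L → ,: FIRST = { ',' }
  L → ε: FIRST = { ε }
  L → Y Y L: FIRST = { ')' }

Conflict for Y: Y → ) and Y → ) )
  Overlap: { ')' }
Conflict for Y: Y → ) and Y → Y ) L
  Overlap: { ')' }
Conflict for Y: Y → ) ) and Y → Y ) L
  Overlap: { ')' }
Conflict for L: L → ) and L → Y Y L
  Overlap: { ')' }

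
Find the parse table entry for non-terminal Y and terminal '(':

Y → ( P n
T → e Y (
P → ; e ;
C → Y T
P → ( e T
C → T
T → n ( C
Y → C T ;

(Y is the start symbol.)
Y → ( P n, Y → C T ;

To find M[Y, '('], we find productions for Y where '(' is in the predict set (PREDICT(N → α) = (FIRST(α) \ {ε}) ∪ (FOLLOW(N) if α ⇒* ε)).

Relevant sets:
  FIRST(C) = { '(', 'e', 'n' }

Y → ( P n: PREDICT = { '(' }
  '(' is in predict set, so this production goes in M[Y, '(']
Y → C T ;: PREDICT = { '(', 'e', 'n' }
  '(' is in predict set, so this production goes in M[Y, '(']

M[Y, '('] = Y → ( P n, Y → C T ;  (a multiply-defined cell — the grammar is not LL(1))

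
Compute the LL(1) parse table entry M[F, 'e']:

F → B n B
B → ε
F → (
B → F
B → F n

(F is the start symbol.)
To find M[F, 'e'], we find productions for F where 'e' is in the predict set (PREDICT(N → α) = (FIRST(α) \ {ε}) ∪ (FOLLOW(N) if α ⇒* ε)).

Relevant sets:
  FIRST(B) = { '(', 'n', ε }

F → B n B: PREDICT = { '(', 'n' }
F → (: PREDICT = { '(' }

M[F, 'e'] is empty (no production applies)

Answer: Empty (error entry)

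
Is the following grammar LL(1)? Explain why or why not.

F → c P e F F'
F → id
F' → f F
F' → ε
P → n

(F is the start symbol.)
Relevant sets:
  FOLLOW(F') = { $, 'f' }

For F:
  PREDICT(F → c P e F F') = { 'c' }
  PREDICT(F → id) = { 'id' }
For F':
  PREDICT(F' → f F) = { 'f' }
  PREDICT(F' → ε) = { $, 'f' }
P has a single production, so nothing to check there.

Conflict found: Predict set conflict for F': { 'f' }
The grammar is NOT LL(1).

Answer: No. Predict set conflict for F': { 'f' }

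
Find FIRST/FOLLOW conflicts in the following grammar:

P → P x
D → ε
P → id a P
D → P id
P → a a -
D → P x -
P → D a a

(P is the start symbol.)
Yes. D → P id with FOLLOW(D) on { 'a' }; D → P x '-' with FOLLOW(D) on { 'a' }

Nullable non-terminals: D.
FIRST sets used below: FIRST(P) = { 'a', 'id' }

D: nullable alternative(s) D → ε; FOLLOW(D) = { 'a' }
  D → ε: FIRST \ {ε} = { } — this is the only nullable alternative, skip
  D → P id: FIRST \ {ε} = { 'a', 'id' } — overlaps FOLLOW(D) on { 'a' }: CONFLICT
  D → P x -: FIRST \ {ε} = { 'a', 'id' } — overlaps FOLLOW(D) on { 'a' }: CONFLICT

P has no nullable alternative, so no FIRST/FOLLOW check is needed there.

So the grammar has 2 FIRST/FOLLOW conflicts (marked CONFLICT above).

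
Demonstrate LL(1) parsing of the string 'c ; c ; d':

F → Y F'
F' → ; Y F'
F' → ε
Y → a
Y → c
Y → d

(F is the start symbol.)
LL(1) parsing maintains a stack (initially the start symbol over $) and the input. At each step: if the stack top is a terminal, match it against the current input token; if it is a non-terminal N, replace it with the RHS of M[N, lookahead] (the unique production whose predict set contains the lookahead).

Stack is shown with the top on the left.

Stack     Input        Action
-----------------------------
F $       c ; c ; d $  output F → Y F'
Y F' $    c ; c ; d $  output Y → c
c F' $    c ; c ; d $  match 'c'
F' $      ; c ; d $    output F' → ; Y F'
; Y F' $  ; c ; d $    match ';'
Y F' $    c ; d $      output Y → c
c F' $    c ; d $      match 'c'
F' $      ; d $        output F' → ; Y F'
; Y F' $  ; d $        match ';'
Y F' $    d $          output Y → d
d F' $    d $          match 'd'
F' $      $            output F' → ε
$         $            accept

The string is accepted.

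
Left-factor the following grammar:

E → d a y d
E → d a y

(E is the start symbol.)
Left-factoring transforms A → αβ₁ | αβ₂ into A → αA' and A' → β₁ | β₂
(α is the longest common prefix among the alternatives). Repeat until
no nonterminal has two alternatives with a common prefix.

Round 1: E has alternatives sharing prefix 'd a y'. Introduce E': E → d a y E'
  Add: E' → d
  Add: E' → ε

No remaining common prefixes — done.

Resulting grammar:
E → d a y E'
E' → d
E' → ε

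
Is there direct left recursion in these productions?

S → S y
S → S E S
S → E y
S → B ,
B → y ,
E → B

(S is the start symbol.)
Yes, S is left-recursive

Direct left recursion occurs when N → N α for some non-terminal N (the right-hand side begins with the left-hand side itself).

S → S y: LEFT RECURSIVE (starts with S)
S → S E S: LEFT RECURSIVE (starts with S)
S → E y: starts with E
S → B ,: starts with B
B → y ,: starts with y
E → B: starts with B

The grammar has direct left recursion on: S.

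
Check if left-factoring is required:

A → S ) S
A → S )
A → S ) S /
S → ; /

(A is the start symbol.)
Left-factoring is needed when two productions for the same non-terminal
share a common prefix on the right-hand side.

Productions for A:
  A → S ) S
  A → S )
  A → S ) S /

Found common prefix 'S )' in productions for A

Answer: Yes, A has productions with common prefix 'S )'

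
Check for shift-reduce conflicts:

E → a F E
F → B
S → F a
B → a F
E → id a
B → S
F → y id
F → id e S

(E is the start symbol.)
Yes — I16: [B → a F .] vs [S → F . a]; I18: [S → F a .] vs [B → . a F]

Augment with E' → E and build the canonical LR(0) collection (I0 = CLOSURE({[E' → . E]}), then GOTO on every symbol after a dot until no new states appear). It has 19 states:
  I0: { [E → . a F E], [E → . id a], [E' → . E] }  — shift
  I1: { [E' → E .] }  — accept
  I2: { [B → . S], [B → . a F], [E → a . F E], [F → . B], [F → . id e S], [F → . y id], [S → . F a] }  — shift
  I3: { [E → id . a] }  — shift
  I4: { [E → id a .] }  — reduce
  I5: { [F → B .] }  — reduce
  I6: { [E → . a F E], [E → . id a], [E → a F . E], [S → F . a] }  — shift
  I7: { [B → S .] }  — reduce
  I8: { [B → . S], [B → . a F], [B → a . F], [F → . B], [F → . id e S], [F → . y id], [S → . F a] }  — shift
  I9: { [F → id . e S] }  — shift
  I10: { [F → y . id] }  — shift
  I11: { [F → y id .] }  — reduce
  I12: { [B → . S], [B → . a F], [F → . B], [F → . id e S], [F → . y id], [F → id e . S], [S → . F a] }  — shift
  I13: { [S → F . a] }  — shift
  I14: { [B → S .], [F → id e S .] }  — 2 reduces
  I15: { [S → F a .] }  — reduce
  I16: { [B → a F .], [S → F . a] }  — shift, reduce
  I17: { [E → a F E .] }  — reduce
  I18: { [B → . S], [B → . a F], [E → a . F E], [F → . B], [F → . id e S], [F → . y id], [S → . F a], [S → F a .] }  — shift, reduce

I16 contains reduce item [B → a F .] and shift item [S → F . a] — shift-reduce conflict.
I18 contains reduce item [S → F a .] and shift items [B → . a F], [F → . id e S], [F → . y id] — shift-reduce conflict.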